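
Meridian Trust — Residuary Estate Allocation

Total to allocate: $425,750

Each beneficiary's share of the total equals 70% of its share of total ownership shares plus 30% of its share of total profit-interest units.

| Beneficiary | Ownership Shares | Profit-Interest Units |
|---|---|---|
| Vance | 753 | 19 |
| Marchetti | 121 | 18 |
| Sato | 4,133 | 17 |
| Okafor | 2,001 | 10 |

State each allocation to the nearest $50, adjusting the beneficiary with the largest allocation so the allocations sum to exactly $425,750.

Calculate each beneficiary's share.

Ownership shares total 7,008; profit-interest units total 64.
Blended shares (70% ownership shares + 30% profit-interest units): Vance 0.1643; Marchetti 0.0965; Sato 0.4925; Okafor 0.2467.
Proportional shares: Vance 69,940.74; Marchetti 41,068.35; Sato 209,688.56; Okafor 105,052.35.
After rounding ($50): Vance $69,950; Marchetti $41,050; Sato $209,700; Okafor $105,050. Sum = $425,750.
Sum already equals the total — no adjustment.

Vance: $69,950; Marchetti: $41,050; Sato: $209,700; Okafor: $105,050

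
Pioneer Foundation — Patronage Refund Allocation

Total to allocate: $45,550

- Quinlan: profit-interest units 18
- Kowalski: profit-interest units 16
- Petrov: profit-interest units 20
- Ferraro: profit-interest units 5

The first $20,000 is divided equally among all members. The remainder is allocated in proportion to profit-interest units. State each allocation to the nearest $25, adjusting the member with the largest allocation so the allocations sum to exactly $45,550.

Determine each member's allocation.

Quinlan: $12,800; Kowalski: $11,925; Petrov: $13,650; Ferraro: $7,175

$20,000 shared equally gives $5,000 per member.
Remainder $25,550 by profit-interest units (total 59): Quinlan 7,794.92 → $7,800; Kowalski 6,928.81 → $6,925; Petrov 8,661.02 → $8,650; Ferraro 2,165.25 → $2,175.
Totals: Quinlan $5,000 + $7,800 = $12,800; Kowalski $5,000 + $6,925 = $11,925; Petrov $5,000 + $8,650 = $13,650; Ferraro $5,000 + $2,175 = $7,175.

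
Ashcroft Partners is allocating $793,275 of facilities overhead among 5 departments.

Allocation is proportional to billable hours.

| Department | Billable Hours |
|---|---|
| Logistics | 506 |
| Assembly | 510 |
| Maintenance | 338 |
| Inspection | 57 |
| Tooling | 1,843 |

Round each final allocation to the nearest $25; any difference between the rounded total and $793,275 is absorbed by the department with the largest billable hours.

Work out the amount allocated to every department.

Total billable hours = 506 + 510 + 338 + 57 + 1,843 = 3,254.
Unrounded shares: Logistics 123,354.99; Assembly 124,330.13; Maintenance 82,399.19; Inspection 13,895.72; Tooling 449,294.97.
At nearest $25: Logistics $123,350; Assembly $124,325; Maintenance $82,400; Inspection $13,900; Tooling $449,300. Sum = $793,275.
Sum already equals the total — no adjustment.

Logistics: $123,350 · Assembly: $124,325 · Maintenance: $82,400 · Inspection: $13,900 · Tooling: $449,300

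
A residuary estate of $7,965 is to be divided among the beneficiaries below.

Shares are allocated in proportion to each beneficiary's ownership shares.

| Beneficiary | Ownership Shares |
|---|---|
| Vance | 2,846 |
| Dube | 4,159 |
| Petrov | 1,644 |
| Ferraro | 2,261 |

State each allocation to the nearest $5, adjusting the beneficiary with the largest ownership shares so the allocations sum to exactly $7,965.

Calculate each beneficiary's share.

Vance: $2,080 · Dube: $3,035 · Petrov: $1,200 · Ferraro: $1,650

Sum of ownership shares: 2,846 + 4,159 + 1,644 + 2,261 = 10,910.
Pro-rata amounts: Vance 2,077.76; Dube 3,036.34; Petrov 1,200.23; Ferraro 1,650.68.
After rounding ($5): Vance $2,080; Dube $3,035; Petrov $1,200; Ferraro $1,650. Sum = $7,965.
Sum already equals the total — no adjustment.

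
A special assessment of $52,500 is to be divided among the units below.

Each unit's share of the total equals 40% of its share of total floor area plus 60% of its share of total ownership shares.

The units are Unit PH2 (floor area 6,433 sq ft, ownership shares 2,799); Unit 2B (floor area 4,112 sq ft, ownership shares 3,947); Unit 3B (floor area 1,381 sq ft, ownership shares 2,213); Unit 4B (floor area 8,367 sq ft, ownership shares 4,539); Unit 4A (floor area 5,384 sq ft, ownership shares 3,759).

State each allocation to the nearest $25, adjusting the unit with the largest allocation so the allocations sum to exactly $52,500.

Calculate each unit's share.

Floor area total 25,677; ownership shares total 17,257.
Combined weights (40% floor area + 60% ownership shares): Unit PH2 0.1975; Unit 2B 0.2013; Unit 3B 0.0985; Unit 4B 0.2882; Unit 4A 0.2146.
Raw shares: Unit PH2 10,370.39; Unit 2B 10,567.65; Unit 3B 5,168.95; Unit 4B 15,128.22; Unit 4A 11,264.79.
At nearest $25: Unit PH2 $10,375; Unit 2B $10,575; Unit 3B $5,175; Unit 4B $15,125; Unit 4A $11,275. Sum = $52,525.
Difference $52,500 − $52,525 = −$25 applied to largest allocation (Unit 4B): Unit 4B becomes $15,100.

Unit PH2: $10,375 · Unit 2B: $10,575 · Unit 3B: $5,175 · Unit 4B: $15,100 · Unit 4A: $11,275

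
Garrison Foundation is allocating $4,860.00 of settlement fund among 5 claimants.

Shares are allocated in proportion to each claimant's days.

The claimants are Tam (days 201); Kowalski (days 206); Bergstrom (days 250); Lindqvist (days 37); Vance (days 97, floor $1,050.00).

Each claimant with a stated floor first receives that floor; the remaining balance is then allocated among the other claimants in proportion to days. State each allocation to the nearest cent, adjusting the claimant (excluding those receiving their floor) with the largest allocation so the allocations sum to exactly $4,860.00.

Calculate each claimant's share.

Guaranteed amounts: Vance $1,050.00. Balance $3,810.00.
Balance split over remaining days 694: Tam 1,103.4726 → $1,103.47; Kowalski 1,130.9222 → $1,130.92; Bergstrom 1,372.4784 → $1,372.48; Lindqvist 203.1268 → $203.13.

Tam: $1,103.47; Kowalski: $1,130.92; Bergstrom: $1,372.48; Lindqvist: $203.13; Vance: $1,050.00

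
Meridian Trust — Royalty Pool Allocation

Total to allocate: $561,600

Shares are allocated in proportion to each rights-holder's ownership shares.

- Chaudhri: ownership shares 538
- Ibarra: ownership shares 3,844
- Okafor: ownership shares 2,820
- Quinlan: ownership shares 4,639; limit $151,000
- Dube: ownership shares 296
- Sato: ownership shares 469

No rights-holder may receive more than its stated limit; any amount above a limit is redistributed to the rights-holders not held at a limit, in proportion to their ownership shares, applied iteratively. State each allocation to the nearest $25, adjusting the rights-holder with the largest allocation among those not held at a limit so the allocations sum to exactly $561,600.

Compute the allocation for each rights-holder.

Chaudhri: $27,725; Ibarra: $198,125; Okafor: $145,325; Quinlan: $151,000; Dube: $15,250; Sato: $24,175

Ownership shares total: 12,606.
Proportional shares (ignoring caps): Chaudhri 23,968.02; Ibarra 171,251.02; Okafor 125,631.60; Quinlan 206,668.44; Dube 13,186.86; Sato 20,894.05.
Held at cap: Quinlan ($151,000); remaining pool $410,600 reallocated over remaining ownership shares 7,967.
Remaining shares: Chaudhri 27,727.22 → $27,725; Ibarra 198,110.51 → $198,100; Okafor 145,336.01 → $145,325; Dube 15,255.13 → $15,250; Sato 24,171.13 → $24,175.
Rounding difference +$25 applied to Ibarra → $198,125.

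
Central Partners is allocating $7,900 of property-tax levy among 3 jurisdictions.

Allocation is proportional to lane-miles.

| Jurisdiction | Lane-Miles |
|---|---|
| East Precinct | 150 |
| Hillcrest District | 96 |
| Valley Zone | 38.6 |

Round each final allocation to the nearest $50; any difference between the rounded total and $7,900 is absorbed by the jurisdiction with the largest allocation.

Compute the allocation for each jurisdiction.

Total lane-miles = 284.6.
Proportional shares: East Precinct 150/284.6 × $7,900 = 4,163.74; Hillcrest District 96/284.6 × $7,900 = 2,664.79; Valley Zone 38.6/284.6 × $7,900 = 1,071.47.
Rounded to nearest $50: East Precinct $4,150; Hillcrest District $2,650; Valley Zone $1,050. Sum = $7,850.
Difference $7,900 − $7,850 = +$50 applied to largest allocation (East Precinct): East Precinct becomes $4,200.

East Precinct: $4,200 | Hillcrest District: $2,650 | Valley Zone: $1,050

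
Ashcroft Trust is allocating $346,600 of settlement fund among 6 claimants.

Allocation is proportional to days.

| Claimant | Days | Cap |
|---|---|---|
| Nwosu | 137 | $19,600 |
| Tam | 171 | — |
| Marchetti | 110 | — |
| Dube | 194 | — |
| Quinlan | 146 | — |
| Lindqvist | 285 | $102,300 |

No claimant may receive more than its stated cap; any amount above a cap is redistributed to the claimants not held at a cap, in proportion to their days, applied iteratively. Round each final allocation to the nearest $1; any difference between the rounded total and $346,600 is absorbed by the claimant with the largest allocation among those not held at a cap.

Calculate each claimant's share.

Nwosu: $19,600; Tam: $61,874; Marchetti: $39,802; Dube: $70,196; Quinlan: $52,828; Lindqvist: $102,300

Total days = 1,043.
Unconstrained shares: Nwosu 45,526.56; Tam 56,825.12; Marchetti 36,554.17; Dube 64,468.26; Quinlan 48,517.35; Lindqvist 94,708.53.
Cap binds for Nwosu ($19,600); residual $327,000 reallocated over remaining days 906.
Cap binds for Lindqvist ($102,300); residual $224,700 reallocated over remaining days 621.
Remaining shares: Tam 61,873.91 → $61,874; Marchetti 39,801.93 → $39,802; Dube 70,196.14 → $70,196; Quinlan 52,828.02 → $52,828.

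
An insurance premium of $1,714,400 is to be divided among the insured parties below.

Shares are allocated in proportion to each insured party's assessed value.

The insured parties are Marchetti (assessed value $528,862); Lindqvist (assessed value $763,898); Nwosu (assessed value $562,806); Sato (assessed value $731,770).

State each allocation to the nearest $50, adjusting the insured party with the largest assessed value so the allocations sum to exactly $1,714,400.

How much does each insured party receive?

Combined assessed value = 528,862 + 763,898 + 562,806 + 731,770 = 2,587,336.
Unrounded shares: Marchetti 350,430.33; Lindqvist 506,168.02; Nwosu 372,922.04; Sato 484,879.62.
At nearest $50: Marchetti $350,450; Lindqvist $506,150; Nwosu $372,900; Sato $484,900. Sum = $1,714,400.
Rounded total matches; no reconciliation needed.

Marchetti: $350,450; Lindqvist: $506,150; Nwosu: $372,900; Sato: $484,900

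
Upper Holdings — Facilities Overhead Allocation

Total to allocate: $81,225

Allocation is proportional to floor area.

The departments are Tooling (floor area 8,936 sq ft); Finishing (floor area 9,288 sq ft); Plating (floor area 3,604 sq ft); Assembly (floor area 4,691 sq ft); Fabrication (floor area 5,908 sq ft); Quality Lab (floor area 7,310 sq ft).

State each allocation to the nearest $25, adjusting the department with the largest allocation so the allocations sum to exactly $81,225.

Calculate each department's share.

Tooling: $18,275; Finishing: $18,950; Plating: $7,375; Assembly: $9,600; Fabrication: $12,075; Quality Lab: $14,950

Combined floor area = 39,737.
Pro-rata amounts: Tooling 8,936/39,737 × $81,225 = 18,265.76; Finishing 9,288/39,737 × $81,225 = 18,985.27; Plating 3,604/39,737 × $81,225 = 7,366.81; Assembly 4,691/39,737 × $81,225 = 9,588.71; Fabrication 5,908/39,737 × $81,225 = 12,076.33; Quality Lab 7,310/39,737 × $81,225 = 14,942.11.
At nearest $25: Tooling $18,275; Finishing $18,975; Plating $7,375; Assembly $9,600; Fabrication $12,075; Quality Lab $14,950. Sum = $81,250.
Difference $81,225 − $81,250 = −$25 applied to largest allocation (Finishing): Finishing becomes $18,950.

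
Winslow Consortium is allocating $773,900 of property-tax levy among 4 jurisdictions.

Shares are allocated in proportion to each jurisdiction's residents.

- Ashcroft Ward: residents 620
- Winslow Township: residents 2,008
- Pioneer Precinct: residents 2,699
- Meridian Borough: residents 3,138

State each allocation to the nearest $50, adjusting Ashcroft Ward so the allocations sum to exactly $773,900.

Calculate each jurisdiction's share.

Ashcroft Ward: $56,650 · Winslow Township: $183,600 · Pioneer Precinct: $246,750 · Meridian Borough: $286,900

Total residents = 8,465.
Proportional shares: Ashcroft Ward 620/8,465 × $773,900 = 56,682.58; Winslow Township 2,008/8,465 × $773,900 = 183,578.41; Pioneer Precinct 2,699/8,465 × $773,900 = 246,752.05; Meridian Borough 3,138/8,465 × $773,900 = 286,886.97.
After rounding ($50): Ashcroft Ward $56,700; Winslow Township $183,600; Pioneer Precinct $246,750; Meridian Borough $286,900. Sum = $773,950.
Difference $773,900 − $773,950 = −$50 applied to Ashcroft Ward: Ashcroft Ward becomes $56,650.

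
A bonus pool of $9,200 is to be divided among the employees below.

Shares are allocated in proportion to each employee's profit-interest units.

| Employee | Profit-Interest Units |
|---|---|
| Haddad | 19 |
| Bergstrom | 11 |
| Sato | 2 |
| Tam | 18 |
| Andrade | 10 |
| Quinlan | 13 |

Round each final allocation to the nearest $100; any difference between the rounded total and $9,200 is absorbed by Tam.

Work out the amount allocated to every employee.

Combined profit-interest units = 73.
Unrounded shares: Haddad 19/73 × $9,200 = 2,394.52; Bergstrom 11/73 × $9,200 = 1,386.30; Sato 2/73 × $9,200 = 252.05; Tam 18/73 × $9,200 = 2,268.49; Andrade 10/73 × $9,200 = 1,260.27; Quinlan 13/73 × $9,200 = 1,638.36.
At nearest $100: Haddad $2,400; Bergstrom $1,400; Sato $300; Tam $2,300; Andrade $1,300; Quinlan $1,600. Sum = $9,300.
Difference $9,200 − $9,300 = −$100 applied to Tam: Tam becomes $2,200.

Haddad: $2,400 · Bergstrom: $1,400 · Sato: $300 · Tam: $2,200 · Andrade: $1,300 · Quinlan: $1,600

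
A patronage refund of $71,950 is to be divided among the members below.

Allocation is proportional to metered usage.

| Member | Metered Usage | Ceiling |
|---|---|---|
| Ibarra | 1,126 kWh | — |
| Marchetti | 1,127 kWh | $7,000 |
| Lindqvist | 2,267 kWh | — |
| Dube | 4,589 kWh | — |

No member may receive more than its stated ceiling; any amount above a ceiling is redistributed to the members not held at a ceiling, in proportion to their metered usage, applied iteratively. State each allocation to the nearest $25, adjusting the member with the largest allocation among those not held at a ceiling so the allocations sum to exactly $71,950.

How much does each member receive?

Ibarra: $9,150 · Marchetti: $7,000 · Lindqvist: $18,450 · Dube: $37,350

Total metered usage = 9,109.
Pro-rata shares before constraints: Ibarra 8,894.03; Marchetti 8,901.93; Lindqvist 17,906.54; Dube 36,247.51.
Capped: Marchetti ($7,000); residual $64,950 reallocated over remaining metered usage 7,982.
Shares after redistribution: Ibarra 9,162.33 → $9,150; Lindqvist 18,446.71 → $18,450; Dube 37,340.96 → $37,350.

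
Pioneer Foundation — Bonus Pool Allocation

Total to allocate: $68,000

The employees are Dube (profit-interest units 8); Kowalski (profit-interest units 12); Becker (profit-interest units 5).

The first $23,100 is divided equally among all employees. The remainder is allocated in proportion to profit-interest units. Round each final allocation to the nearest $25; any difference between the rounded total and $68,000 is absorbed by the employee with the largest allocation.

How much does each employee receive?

Dube: $22,075; Kowalski: $29,250; Becker: $16,675

Equal tier: $23,100 ÷ 3 = $7,700 apiece.
Remainder $44,900 by profit-interest units (total 25): Dube 14,368.00 → $14,375; Kowalski 21,552.00 → $21,550; Becker 8,980.00 → $8,975.
Totals: Dube $7,700 + $14,375 = $22,075; Kowalski $7,700 + $21,550 = $29,250; Becker $7,700 + $8,975 = $16,675.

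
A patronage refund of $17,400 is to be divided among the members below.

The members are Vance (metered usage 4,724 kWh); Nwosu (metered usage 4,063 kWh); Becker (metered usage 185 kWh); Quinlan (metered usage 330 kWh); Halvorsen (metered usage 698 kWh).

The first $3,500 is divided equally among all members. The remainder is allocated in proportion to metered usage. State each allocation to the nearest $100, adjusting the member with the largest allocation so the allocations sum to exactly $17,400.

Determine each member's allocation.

$3,500 shared equally gives $700 per member.
Remainder $13,900 by metered usage (total 10,000): Vance 6,566.36 → $6,600; Nwosu 5,647.57 → $5,600; Becker 257.15 → $300; Quinlan 458.70 → $500; Halvorsen 970.22 → $1,000.
Rounding difference −$100 on remainder applied to Vance.
Totals: Vance $700 + $6,500 = $7,200; Nwosu $700 + $5,600 = $6,300; Becker $700 + $300 = $1,000; Quinlan $700 + $500 = $1,200; Halvorsen $700 + $1,000 = $1,700.

Vance: $7,200 | Nwosu: $6,300 | Becker: $1,000 | Quinlan: $1,200 | Halvorsen: $1,700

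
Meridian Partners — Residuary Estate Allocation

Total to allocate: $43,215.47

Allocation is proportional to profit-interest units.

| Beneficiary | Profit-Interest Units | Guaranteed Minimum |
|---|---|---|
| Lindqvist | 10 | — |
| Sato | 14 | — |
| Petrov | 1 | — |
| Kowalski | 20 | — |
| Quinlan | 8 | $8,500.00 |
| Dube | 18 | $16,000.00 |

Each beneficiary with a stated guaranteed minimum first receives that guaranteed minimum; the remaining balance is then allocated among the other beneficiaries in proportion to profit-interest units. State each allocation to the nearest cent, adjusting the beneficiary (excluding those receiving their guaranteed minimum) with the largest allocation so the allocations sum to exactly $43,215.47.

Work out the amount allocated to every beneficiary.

Lindqvist: $4,158.99 · Sato: $5,822.59 · Petrov: $415.90 · Kowalski: $8,317.99 · Quinlan: $8,500.00 · Dube: $16,000.00

Guaranteed amounts: Quinlan $8,500.00; Dube $16,000.00. Residual $18,715.47.
Residual split over remaining profit-interest units 45: Lindqvist 4,158.9933 → $4,158.99; Sato 5,822.5907 → $5,822.59; Petrov 415.8993 → $415.90; Kowalski 8,317.9867 → $8,317.99.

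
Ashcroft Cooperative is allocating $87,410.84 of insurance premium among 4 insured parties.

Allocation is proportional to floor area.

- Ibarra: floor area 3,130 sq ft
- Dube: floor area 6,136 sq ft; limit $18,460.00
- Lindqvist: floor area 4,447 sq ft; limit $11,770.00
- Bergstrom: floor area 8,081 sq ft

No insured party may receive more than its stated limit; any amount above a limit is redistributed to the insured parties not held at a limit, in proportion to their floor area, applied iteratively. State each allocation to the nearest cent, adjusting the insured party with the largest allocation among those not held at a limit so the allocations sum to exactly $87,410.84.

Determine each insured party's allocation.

Ibarra: $15,964.32; Dube: $18,460.00; Lindqvist: $11,770.00; Bergstrom: $41,216.52

Floor area total: 21,794.
Pro-rata shares before constraints: Ibarra 12,553.7271; Dube 24,610.1181; Lindqvist 17,835.9184; Bergstrom 32,411.0764.
Cap binds for Dube ($18,460.00), Lindqvist ($11,770.00); residual $57,180.84 reallocated over remaining floor area 11,211.
Remaining shares: Ibarra 15,964.3234 → $15,964.32; Bergstrom 41,216.5166 → $41,216.52.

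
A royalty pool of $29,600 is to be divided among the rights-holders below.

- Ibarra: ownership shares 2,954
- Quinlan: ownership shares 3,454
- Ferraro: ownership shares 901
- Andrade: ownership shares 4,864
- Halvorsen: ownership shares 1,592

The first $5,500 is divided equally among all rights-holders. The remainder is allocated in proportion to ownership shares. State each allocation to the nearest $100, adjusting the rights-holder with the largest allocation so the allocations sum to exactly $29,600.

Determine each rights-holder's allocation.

Equal tier: $5,500 ÷ 5 = $1,100 apiece.
Remainder $24,100 by ownership shares (total 13,765): Ibarra 5,171.91 → $5,200; Quinlan 6,047.32 → $6,000; Ferraro 1,577.49 → $1,600; Andrade 8,515.98 → $8,500; Halvorsen 2,787.30 → $2,800.
Totals: Ibarra $1,100 + $5,200 = $6,300; Quinlan $1,100 + $6,000 = $7,100; Ferraro $1,100 + $1,600 = $2,700; Andrade $1,100 + $8,500 = $9,600; Halvorsen $1,100 + $2,800 = $3,900.

Ibarra: $6,300; Quinlan: $7,100; Ferraro: $2,700; Andrade: $9,600; Halvorsen: $3,900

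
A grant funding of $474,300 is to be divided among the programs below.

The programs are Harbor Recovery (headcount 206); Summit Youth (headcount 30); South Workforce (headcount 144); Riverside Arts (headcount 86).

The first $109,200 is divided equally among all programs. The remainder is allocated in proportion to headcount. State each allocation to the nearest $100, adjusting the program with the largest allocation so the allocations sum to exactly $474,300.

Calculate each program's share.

Harbor Recovery: $188,700 | Summit Youth: $50,800 | South Workforce: $140,100 | Riverside Arts: $94,700

$109,200 shared equally gives $27,300 per program.
Remainder $365,100 by headcount (total 466): Harbor Recovery 161,396.14 → $161,400; Summit Youth 23,504.29 → $23,500; South Workforce 112,820.60 → $112,800; Riverside Arts 67,378.97 → $67,400.
Totals: Harbor Recovery $27,300 + $161,400 = $188,700; Summit Youth $27,300 + $23,500 = $50,800; South Workforce $27,300 + $112,800 = $140,100; Riverside Arts $27,300 + $67,400 = $94,700.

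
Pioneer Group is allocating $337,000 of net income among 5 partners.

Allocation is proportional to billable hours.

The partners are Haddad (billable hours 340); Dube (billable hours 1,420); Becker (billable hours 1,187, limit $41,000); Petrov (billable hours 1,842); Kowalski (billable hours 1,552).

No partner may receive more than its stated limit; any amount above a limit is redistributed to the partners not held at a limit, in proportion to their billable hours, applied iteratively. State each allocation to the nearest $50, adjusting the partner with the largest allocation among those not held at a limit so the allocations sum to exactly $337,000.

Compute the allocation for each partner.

Total billable hours = 6,341.
Unconstrained shares: Haddad 18,069.71; Dube 75,467.59; Becker 63,084.53; Petrov 97,895.28; Kowalski 82,482.89.
Held at cap: Becker ($41,000); residual $296,000 reallocated over remaining billable hours 5,154.
Remaining shares: Haddad 19,526.58 → $19,550; Dube 81,552.19 → $81,550; Petrov 105,788.13 → $105,800; Kowalski 89,133.10 → $89,150.
Rounding difference −$50 applied to Petrov → $105,750.

Haddad: $19,550 | Dube: $81,550 | Becker: $41,000 | Petrov: $105,750 | Kowalski: $89,150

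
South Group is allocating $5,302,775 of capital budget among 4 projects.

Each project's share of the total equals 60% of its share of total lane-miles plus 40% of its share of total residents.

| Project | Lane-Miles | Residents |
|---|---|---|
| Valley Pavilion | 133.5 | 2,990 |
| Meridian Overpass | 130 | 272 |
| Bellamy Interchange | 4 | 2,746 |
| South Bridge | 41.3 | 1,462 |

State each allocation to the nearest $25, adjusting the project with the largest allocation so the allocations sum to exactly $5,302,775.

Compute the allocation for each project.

Valley Pavilion: $2,224,475 | Meridian Overpass: $1,416,675 | Bellamy Interchange: $820,950 | South Bridge: $840,675

Totals — lane-miles 308.8, residents 7,470.
Combined weights (60% lane-miles + 40% residents): Valley Pavilion 0.4195; Meridian Overpass 0.2672; Bellamy Interchange 0.1548; South Bridge 0.1585.
Unrounded shares: Valley Pavilion 2,224,505.03; Meridian Overpass 1,416,666.04; Bellamy Interchange 820,941.26; South Bridge 840,662.67.
At nearest $25: Valley Pavilion $2,224,500; Meridian Overpass $1,416,675; Bellamy Interchange $820,950; South Bridge $840,675. Sum = $5,302,800.
Difference $5,302,775 − $5,302,800 = −$25 applied to largest allocation (Valley Pavilion): Valley Pavilion becomes $2,224,475.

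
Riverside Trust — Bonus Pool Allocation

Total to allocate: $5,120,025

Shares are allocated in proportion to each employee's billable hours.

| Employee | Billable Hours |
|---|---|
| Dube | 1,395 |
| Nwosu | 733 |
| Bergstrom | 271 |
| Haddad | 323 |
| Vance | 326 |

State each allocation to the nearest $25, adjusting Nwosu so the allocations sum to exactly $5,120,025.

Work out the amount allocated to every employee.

Dube: $2,343,325 · Nwosu: $1,231,275 · Bergstrom: $455,225 · Haddad: $542,575 · Vance: $547,625

Billable hours total: 3,048.
Pro-rata amounts: Dube 1,395/3,048 × $5,120,025 = 2,343,318.53; Nwosu 733/3,048 × $5,120,025 = 1,231,292.10; Bergstrom 271/3,048 × $5,120,025 = 455,225.32; Haddad 323/3,048 × $5,120,025 = 542,574.83; Vance 326/3,048 × $5,120,025 = 547,614.22.
After rounding ($25): Dube $2,343,325; Nwosu $1,231,300; Bergstrom $455,225; Haddad $542,575; Vance $547,625. Sum = $5,120,050.
Difference $5,120,025 − $5,120,050 = −$25 applied to Nwosu: Nwosu becomes $1,231,275.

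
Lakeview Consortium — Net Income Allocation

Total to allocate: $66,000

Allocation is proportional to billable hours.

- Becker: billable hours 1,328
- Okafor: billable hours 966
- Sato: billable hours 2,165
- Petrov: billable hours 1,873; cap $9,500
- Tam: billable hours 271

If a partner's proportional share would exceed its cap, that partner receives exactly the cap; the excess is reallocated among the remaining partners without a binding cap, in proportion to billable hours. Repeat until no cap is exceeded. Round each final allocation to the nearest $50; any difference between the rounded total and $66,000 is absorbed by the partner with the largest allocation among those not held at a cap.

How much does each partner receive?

Becker: $15,850; Okafor: $11,550; Sato: $25,850; Petrov: $9,500; Tam: $3,250

Combined billable hours = 6,603.
Proportional shares (ignoring caps): Becker 13,273.97; Okafor 9,655.61; Sato 21,640.16; Petrov 18,721.49; Tam 2,708.77.
Cap binds for Petrov ($9,500); remaining pool $56,500 reallocated over remaining billable hours 4,730.
Redistributed shares: Becker 15,863.00 → $15,850; Okafor 11,538.90 → $11,550; Sato 25,860.99 → $25,850; Tam 3,237.10 → $3,250.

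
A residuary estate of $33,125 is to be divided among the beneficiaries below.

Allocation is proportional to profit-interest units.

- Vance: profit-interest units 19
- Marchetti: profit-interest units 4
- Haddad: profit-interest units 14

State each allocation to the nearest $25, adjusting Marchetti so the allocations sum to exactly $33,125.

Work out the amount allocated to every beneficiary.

Total profit-interest units = 37.
Proportional shares: Vance 19/37 × $33,125 = 17,010.14; Marchetti 4/37 × $33,125 = 3,581.08; Haddad 14/37 × $33,125 = 12,533.78.
Rounded to nearest $25: Vance $17,000; Marchetti $3,575; Haddad $12,525. Sum = $33,100.
Difference $33,125 − $33,100 = +$25 applied to Marchetti: Marchetti becomes $3,600.

Vance: $17,000 · Marchetti: $3,600 · Haddad: $12,525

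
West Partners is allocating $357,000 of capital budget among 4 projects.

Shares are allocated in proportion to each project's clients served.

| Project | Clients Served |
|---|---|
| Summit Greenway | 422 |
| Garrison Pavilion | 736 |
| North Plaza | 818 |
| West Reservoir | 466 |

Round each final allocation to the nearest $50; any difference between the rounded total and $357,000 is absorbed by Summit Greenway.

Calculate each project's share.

Total clients served = 2,442.
Pro-rata amounts: Summit Greenway 422/2,442 × $357,000 = 61,692.87; Garrison Pavilion 736/2,442 × $357,000 = 107,597.05; North Plaza 818/2,442 × $357,000 = 119,584.77; West Reservoir 466/2,442 × $357,000 = 68,125.31.
At nearest $50: Summit Greenway $61,700; Garrison Pavilion $107,600; North Plaza $119,600; West Reservoir $68,150. Sum = $357,050.
Difference $357,000 − $357,050 = −$50 applied to Summit Greenway: Summit Greenway becomes $61,650.

Summit Greenway: $61,650; Garrison Pavilion: $107,600; North Plaza: $119,600; West Reservoir: $68,150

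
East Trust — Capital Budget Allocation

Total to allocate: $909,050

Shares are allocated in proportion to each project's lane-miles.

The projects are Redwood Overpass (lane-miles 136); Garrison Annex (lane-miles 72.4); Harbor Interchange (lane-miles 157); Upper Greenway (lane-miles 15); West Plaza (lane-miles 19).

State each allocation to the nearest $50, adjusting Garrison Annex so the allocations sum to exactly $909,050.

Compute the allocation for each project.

Total lane-miles = 399.4.
Pro-rata amounts: Redwood Overpass 136/399.4 × $909,050 = 309,541.31; Garrison Annex 72.4/399.4 × $909,050 = 164,785.23; Harbor Interchange 157/399.4 × $909,050 = 357,338.13; Upper Greenway 15/399.4 × $909,050 = 34,140.59; West Plaza 19/399.4 × $909,050 = 43,244.74.
After rounding ($50): Redwood Overpass $309,550; Garrison Annex $164,800; Harbor Interchange $357,350; Upper Greenway $34,150; West Plaza $43,250. Sum = $909,100.
Difference $909,050 − $909,100 = −$50 applied to Garrison Annex: Garrison Annex becomes $164,750.

Redwood Overpass: $309,550; Garrison Annex: $164,750; Harbor Interchange: $357,350; Upper Greenway: $34,150; West Plaza: $43,250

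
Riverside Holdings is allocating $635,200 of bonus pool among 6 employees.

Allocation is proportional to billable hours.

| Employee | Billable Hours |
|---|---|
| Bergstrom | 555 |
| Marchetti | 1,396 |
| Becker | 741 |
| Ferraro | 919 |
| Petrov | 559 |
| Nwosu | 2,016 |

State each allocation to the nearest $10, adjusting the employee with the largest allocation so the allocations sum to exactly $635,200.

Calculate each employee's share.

Bergstrom: $56,990 | Marchetti: $143,350 | Becker: $76,090 | Ferraro: $94,370 | Petrov: $57,400 | Nwosu: $207,000

Total billable hours = 6,186.
Pro-rata amounts: Bergstrom 555/6,186 × $635,200 = 56,989.33; Marchetti 1,396/6,186 × $635,200 = 143,346.14; Becker 741/6,186 × $635,200 = 76,088.46; Ferraro 919/6,186 × $635,200 = 94,366.12; Petrov 559/6,186 × $635,200 = 57,400.06; Nwosu 2,016/6,186 × $635,200 = 207,009.89.
After rounding ($10): Bergstrom $56,990; Marchetti $143,350; Becker $76,090; Ferraro $94,370; Petrov $57,400; Nwosu $207,010. Sum = $635,210.
Difference $635,200 − $635,210 = −$10 applied to largest allocation (Nwosu): Nwosu becomes $207,000.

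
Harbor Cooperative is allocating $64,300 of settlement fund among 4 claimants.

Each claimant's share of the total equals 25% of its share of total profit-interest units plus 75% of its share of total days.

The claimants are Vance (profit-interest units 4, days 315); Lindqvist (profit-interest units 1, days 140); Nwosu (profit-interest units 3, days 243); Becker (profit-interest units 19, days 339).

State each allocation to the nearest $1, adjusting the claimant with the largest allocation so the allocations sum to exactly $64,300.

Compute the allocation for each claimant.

Vance: $17,030 | Lindqvist: $7,106 | Nwosu: $13,087 | Becker: $27,077

Profit-interest units total 27; days total 1,037.
Combined weights (25% profit-interest units + 75% days): Vance 0.2649; Lindqvist 0.1105; Nwosu 0.2035; Becker 0.4211.
Proportional shares: Vance 17,030.35; Lindqvist 7,105.98; Nwosu 13,086.67; Becker 27,077.01.
After rounding ($1): Vance $17,030; Lindqvist $7,106; Nwosu $13,087; Becker $27,077. Sum = $64,300.
Sum already equals the total — no adjustment.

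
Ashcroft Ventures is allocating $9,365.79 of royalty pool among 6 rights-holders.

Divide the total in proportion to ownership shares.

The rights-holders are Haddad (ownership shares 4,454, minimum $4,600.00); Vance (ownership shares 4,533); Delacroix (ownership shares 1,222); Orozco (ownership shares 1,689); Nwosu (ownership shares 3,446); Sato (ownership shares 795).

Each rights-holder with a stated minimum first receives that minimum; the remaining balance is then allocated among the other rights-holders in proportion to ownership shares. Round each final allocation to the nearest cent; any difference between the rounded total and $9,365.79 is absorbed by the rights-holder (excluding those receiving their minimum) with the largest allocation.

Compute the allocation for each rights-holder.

Guaranteed amounts: Haddad $4,600.00. Residual $4,765.79.
Residual split over remaining ownership shares 11,685: Vance 1,848.8084 → $1,848.81; Delacroix 498.3993 → $498.40; Orozco 688.8677 → $688.87; Nwosu 1,405.4696 → $1,405.47; Sato 324.24502 → $324.25.
Rounding difference −$0.01 applied to Vance → $1,848.80.

Haddad: $4,600.00; Vance: $1,848.80; Delacroix: $498.40; Orozco: $688.87; Nwosu: $1,405.47; Sato: $324.25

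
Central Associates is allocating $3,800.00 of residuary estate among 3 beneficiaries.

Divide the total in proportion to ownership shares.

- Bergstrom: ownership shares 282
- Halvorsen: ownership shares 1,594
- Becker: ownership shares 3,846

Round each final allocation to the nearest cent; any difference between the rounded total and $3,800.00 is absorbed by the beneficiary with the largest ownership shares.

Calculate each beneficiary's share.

Bergstrom: $187.28; Halvorsen: $1,058.58; Becker: $2,554.14

Combined ownership shares = 282 + 1,594 + 3,846 = 5,722.
Raw shares: Bergstrom 187.2772; Halvorsen 1,058.5809; Becker 2,554.1419.
Rounded to nearest cent: Bergstrom $187.28; Halvorsen $1,058.58; Becker $2,554.14. Sum = $3,800.00.
Rounded total matches; no reconciliation needed.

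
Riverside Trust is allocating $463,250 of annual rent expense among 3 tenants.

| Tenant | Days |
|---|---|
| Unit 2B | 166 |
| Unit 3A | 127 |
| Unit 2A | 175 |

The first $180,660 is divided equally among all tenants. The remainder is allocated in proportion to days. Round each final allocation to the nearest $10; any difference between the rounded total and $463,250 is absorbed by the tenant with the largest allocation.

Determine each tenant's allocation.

Unit 2B: $160,450 | Unit 3A: $136,910 | Unit 2A: $165,890

$180,660 shared equally gives $60,220 per tenant.
Remainder $282,590 by days (total 468): Unit 2B 100,234.91 → $100,230; Unit 3A 76,685.75 → $76,690; Unit 2A 105,669.34 → $105,670.
Totals: Unit 2B $60,220 + $100,230 = $160,450; Unit 3A $60,220 + $76,690 = $136,910; Unit 2A $60,220 + $105,670 = $165,890.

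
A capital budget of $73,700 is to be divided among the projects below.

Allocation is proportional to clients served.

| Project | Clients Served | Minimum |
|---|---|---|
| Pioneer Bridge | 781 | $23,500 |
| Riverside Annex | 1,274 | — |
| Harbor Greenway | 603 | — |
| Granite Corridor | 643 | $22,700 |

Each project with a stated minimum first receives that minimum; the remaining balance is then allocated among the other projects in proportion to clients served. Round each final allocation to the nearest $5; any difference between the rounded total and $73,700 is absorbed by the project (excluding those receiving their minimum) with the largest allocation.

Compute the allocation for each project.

Minimums first: Pioneer Bridge $23,500; Granite Corridor $22,700. Residual $27,500.
Residual split over remaining clients served 1,877: Riverside Annex 18,665.42 → $18,665; Harbor Greenway 8,834.58 → $8,835.

Pioneer Bridge: $23,500; Riverside Annex: $18,665; Harbor Greenway: $8,835; Granite Corridor: $22,700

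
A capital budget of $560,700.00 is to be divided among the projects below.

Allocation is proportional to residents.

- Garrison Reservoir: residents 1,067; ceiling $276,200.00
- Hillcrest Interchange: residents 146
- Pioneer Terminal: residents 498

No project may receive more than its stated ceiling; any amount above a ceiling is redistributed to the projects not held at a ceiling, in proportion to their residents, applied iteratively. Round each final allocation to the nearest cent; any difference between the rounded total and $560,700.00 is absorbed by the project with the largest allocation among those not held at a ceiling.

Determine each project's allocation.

Garrison Reservoir: $276,200.00; Hillcrest Interchange: $64,498.45; Pioneer Terminal: $220,001.55

Sum of residents: 1,711.
Unconstrained shares: Garrison Reservoir 349,659.2051; Hillcrest Interchange 47,844.6523; Pioneer Terminal 163,196.1426.
Held at cap: Garrison Reservoir ($276,200.00); balance $284,500.00 reallocated over remaining residents 644.
Redistributed shares: Hillcrest Interchange 64,498.4472 → $64,498.45; Pioneer Terminal 220,001.5528 → $220,001.55.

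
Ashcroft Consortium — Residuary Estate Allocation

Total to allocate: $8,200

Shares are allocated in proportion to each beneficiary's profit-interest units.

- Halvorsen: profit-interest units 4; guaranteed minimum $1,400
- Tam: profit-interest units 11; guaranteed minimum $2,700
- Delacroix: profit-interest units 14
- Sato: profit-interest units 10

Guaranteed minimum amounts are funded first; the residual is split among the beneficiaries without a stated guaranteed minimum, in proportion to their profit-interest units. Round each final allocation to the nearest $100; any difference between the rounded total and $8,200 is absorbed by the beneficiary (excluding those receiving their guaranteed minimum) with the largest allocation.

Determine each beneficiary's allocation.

Halvorsen: $1,400; Tam: $2,700; Delacroix: $2,400; Sato: $1,700

Guaranteed amounts: Halvorsen $1,400; Tam $2,700. Balance $4,100.
Balance split over remaining profit-interest units 24: Delacroix 2,391.67 → $2,400; Sato 1,708.33 → $1,700.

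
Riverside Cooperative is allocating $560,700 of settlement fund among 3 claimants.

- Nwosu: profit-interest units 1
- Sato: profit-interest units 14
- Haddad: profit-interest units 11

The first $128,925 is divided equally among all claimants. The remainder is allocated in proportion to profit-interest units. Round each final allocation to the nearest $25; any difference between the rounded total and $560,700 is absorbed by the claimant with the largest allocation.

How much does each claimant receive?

Nwosu: $59,575 | Sato: $275,475 | Haddad: $225,650

$128,925 shared equally gives $42,975 per claimant.
Remainder $431,775 by profit-interest units (total 26): Nwosu 16,606.73 → $16,600; Sato 232,494.23 → $232,500; Haddad 182,674.04 → $182,675.
Totals: Nwosu $42,975 + $16,600 = $59,575; Sato $42,975 + $232,500 = $275,475; Haddad $42,975 + $182,675 = $225,650.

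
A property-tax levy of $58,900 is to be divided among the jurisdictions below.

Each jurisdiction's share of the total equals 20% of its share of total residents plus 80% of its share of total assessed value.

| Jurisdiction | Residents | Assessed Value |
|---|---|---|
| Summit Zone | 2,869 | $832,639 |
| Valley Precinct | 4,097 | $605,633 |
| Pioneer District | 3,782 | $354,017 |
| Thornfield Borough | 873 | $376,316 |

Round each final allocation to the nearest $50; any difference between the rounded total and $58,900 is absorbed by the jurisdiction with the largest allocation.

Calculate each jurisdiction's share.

Totals — residents 11,621, assessed value 2,168,605.
Combined weights (20% residents + 80% assessed value): Summit Zone 0.3565; Valley Precinct 0.2939; Pioneer District 0.1957; Thornfield Borough 0.1538.
Raw shares: Summit Zone 21,000.05; Valley Precinct 17,312.40; Pioneer District 11,525.92; Thornfield Borough 9,061.63.
After rounding ($50): Summit Zone $21,000; Valley Precinct $17,300; Pioneer District $11,550; Thornfield Borough $9,050. Sum = $58,900.
No rounding difference to absorb.

Summit Zone: $21,000; Valley Precinct: $17,300; Pioneer District: $11,550; Thornfield Borough: $9,050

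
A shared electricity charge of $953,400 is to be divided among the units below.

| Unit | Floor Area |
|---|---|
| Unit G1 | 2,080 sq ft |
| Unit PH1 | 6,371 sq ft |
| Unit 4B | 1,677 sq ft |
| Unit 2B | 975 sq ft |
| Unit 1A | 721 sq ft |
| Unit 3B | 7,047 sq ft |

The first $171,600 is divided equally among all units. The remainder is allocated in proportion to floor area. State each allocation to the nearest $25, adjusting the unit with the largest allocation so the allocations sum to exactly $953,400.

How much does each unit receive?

Unit G1: $114,775 | Unit PH1: $292,550 | Unit 4B: $98,075 | Unit 2B: $69,000 | Unit 1A: $58,475 | Unit 3B: $320,525

$171,600 shared equally gives $28,600 per unit.
Remainder $781,800 by floor area (total 18,871): Unit G1 86,171.59 → $86,175; Unit PH1 263,941.91 → $263,950; Unit 4B 69,475.84 → $69,475; Unit 2B 40,392.93 → $40,400; Unit 1A 29,870.05 → $29,875; Unit 3B 291,947.68 → $291,950.
Rounding difference −$25 on remainder applied to Unit 3B.
Totals: Unit G1 $28,600 + $86,175 = $114,775; Unit PH1 $28,600 + $263,950 = $292,550; Unit 4B $28,600 + $69,475 = $98,075; Unit 2B $28,600 + $40,400 = $69,000; Unit 1A $28,600 + $29,875 = $58,475; Unit 3B $28,600 + $291,925 = $320,525.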